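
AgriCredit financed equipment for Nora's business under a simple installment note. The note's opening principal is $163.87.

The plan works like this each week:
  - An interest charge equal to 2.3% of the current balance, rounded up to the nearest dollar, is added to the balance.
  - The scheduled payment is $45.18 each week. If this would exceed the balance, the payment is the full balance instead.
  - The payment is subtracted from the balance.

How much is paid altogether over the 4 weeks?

$173.87

Week 1: opening $163.87; interest $4.00 → $167.87; payment $45.18; balance $122.69
Week 2: opening $122.69; interest $3.00 → $125.69; payment $45.18; balance $80.51
Week 3: opening $80.51; interest $2.00 → $82.51; payment $45.18; balance $37.33
Week 4: opening $37.33; interest $1.00 → $38.33; payment $38.33; balance $0.00
Total paid: $173.87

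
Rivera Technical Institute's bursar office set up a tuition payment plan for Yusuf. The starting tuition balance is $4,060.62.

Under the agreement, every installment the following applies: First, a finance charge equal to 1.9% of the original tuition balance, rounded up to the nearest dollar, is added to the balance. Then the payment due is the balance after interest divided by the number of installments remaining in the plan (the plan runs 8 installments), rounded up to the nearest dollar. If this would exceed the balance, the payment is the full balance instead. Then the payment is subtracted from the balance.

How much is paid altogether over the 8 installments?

$4,684.62

Installment 1: $4,060.62 +$78.00 interest = $4,138.62; pay $518.00 → $3,620.62
Installment 2: $3,620.62 +$78.00 interest = $3,698.62; pay $529.00 → $3,169.62
Installment 3: $3,169.62 +$78.00 interest = $3,247.62; pay $542.00 → $2,705.62
Installment 4: $2,705.62 +$78.00 interest = $2,783.62; pay $557.00 → $2,226.62
Installment 5: $2,226.62 +$78.00 interest = $2,304.62; pay $577.00 → $1,727.62
Installment 6: $1,727.62 +$78.00 interest = $1,805.62; pay $602.00 → $1,203.62
Installment 7: $1,203.62 +$78.00 interest = $1,281.62; pay $641.00 → $640.62
Installment 8: $640.62 +$78.00 interest = $718.62; pay $718.62 → $0.00
Total paid: $4,684.62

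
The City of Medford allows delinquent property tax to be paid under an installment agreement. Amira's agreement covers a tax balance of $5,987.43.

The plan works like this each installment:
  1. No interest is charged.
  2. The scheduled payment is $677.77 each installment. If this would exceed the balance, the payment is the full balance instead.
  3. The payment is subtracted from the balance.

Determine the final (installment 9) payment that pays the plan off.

# | Opening | Payment | End bal
1 | $5,987.43 | $677.77 | $5,309.66
2 | $5,309.66 | $677.77 | $4,631.89
3 | $4,631.89 | $677.77 | $3,954.12
4 | $3,954.12 | $677.77 | $3,276.35
5 | $3,276.35 | $677.77 | $2,598.58
6 | $2,598.58 | $677.77 | $1,920.81
7 | $1,920.81 | $677.77 | $1,243.04
8 | $1,243.04 | $677.77 | $565.27
9 | $565.27 | $565.27 | $0.00

$565.27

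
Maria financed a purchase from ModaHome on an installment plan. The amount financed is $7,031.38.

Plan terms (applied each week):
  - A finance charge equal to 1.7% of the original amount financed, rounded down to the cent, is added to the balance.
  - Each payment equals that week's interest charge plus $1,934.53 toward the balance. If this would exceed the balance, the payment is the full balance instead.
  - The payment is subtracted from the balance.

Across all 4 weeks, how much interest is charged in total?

$478.12

Week 1: opening $7,031.38; interest $119.53 → $7,150.91; payment $2,054.06; balance $5,096.85
Week 2: opening $5,096.85; interest $119.53 → $5,216.38; payment $2,054.06; balance $3,162.32
Week 3: opening $3,162.32; interest $119.53 → $3,281.85; payment $2,054.06; balance $1,227.79
Week 4: opening $1,227.79; interest $119.53 → $1,347.32; payment $1,347.32; balance $0.00
Total interest: $119.53 + $119.53 + $119.53 + $119.53 = $478.12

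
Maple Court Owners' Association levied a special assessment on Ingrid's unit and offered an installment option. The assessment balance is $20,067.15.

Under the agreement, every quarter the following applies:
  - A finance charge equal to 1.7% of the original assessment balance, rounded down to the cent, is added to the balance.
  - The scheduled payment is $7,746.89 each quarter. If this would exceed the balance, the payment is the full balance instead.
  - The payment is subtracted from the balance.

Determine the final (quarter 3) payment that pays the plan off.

# | Opening | Interest | Payment | End bal
1 | $20,067.15 | $341.14 | $7,746.89 | $12,661.40
2 | $12,661.40 | $341.14 | $7,746.89 | $5,255.65
3 | $5,255.65 | $341.14 | $5,596.79 | $0.00

$5,596.79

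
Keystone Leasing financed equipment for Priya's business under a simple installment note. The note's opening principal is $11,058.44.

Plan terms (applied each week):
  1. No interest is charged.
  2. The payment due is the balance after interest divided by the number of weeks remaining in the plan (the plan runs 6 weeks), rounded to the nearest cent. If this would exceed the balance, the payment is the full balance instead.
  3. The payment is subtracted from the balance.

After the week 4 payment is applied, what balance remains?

$3,686.15

# | Opening | Payment | End bal
1 | $11,058.44 | $1,843.07 | $9,215.37
2 | $9,215.37 | $1,843.07 | $7,372.30
3 | $7,372.30 | $1,843.08 | $5,529.22
4 | $5,529.22 | $1,843.07 | $3,686.15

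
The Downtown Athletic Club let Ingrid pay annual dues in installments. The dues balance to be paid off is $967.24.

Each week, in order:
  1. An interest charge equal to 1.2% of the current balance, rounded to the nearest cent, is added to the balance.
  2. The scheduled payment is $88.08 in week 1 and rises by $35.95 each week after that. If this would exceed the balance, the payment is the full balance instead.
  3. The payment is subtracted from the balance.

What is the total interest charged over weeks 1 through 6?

$46.95

Week 1: $967.24 +$11.61 interest = $978.85; pay $88.08 → $890.77
Week 2: $890.77 +$10.69 interest = $901.46; pay $124.03 → $777.43
Week 3: $777.43 +$9.33 interest = $786.76; pay $159.98 → $626.78
Week 4: $626.78 +$7.52 interest = $634.30; pay $195.93 → $438.37
Week 5: $438.37 +$5.26 interest = $443.63; pay $231.88 → $211.75
Week 6: $211.75 +$2.54 interest = $214.29; pay $214.29 → $0.00
Total interest: $11.61 + $10.69 + $9.33 + $7.52 + $5.26 + $2.54 = $46.95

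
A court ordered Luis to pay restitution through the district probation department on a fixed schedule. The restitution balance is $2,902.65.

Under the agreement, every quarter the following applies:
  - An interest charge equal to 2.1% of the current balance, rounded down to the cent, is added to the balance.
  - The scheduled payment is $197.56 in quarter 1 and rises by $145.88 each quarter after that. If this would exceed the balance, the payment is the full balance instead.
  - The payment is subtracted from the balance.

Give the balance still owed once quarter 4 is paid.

$1,451.16

# | Opening | Interest | Payment | End bal
1 | $2,902.65 | $60.95 | $197.56 | $2,766.04
2 | $2,766.04 | $58.08 | $343.44 | $2,480.68
3 | $2,480.68 | $52.09 | $489.32 | $2,043.45
4 | $2,043.45 | $42.91 | $635.20 | $1,451.16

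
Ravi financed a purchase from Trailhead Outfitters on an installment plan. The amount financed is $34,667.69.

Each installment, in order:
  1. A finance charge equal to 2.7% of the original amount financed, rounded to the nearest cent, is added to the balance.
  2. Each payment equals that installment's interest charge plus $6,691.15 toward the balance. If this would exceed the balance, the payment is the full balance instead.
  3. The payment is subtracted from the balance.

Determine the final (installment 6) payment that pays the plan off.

$2,147.97

Installment 1: opening $34,667.69; interest $936.03 → $35,603.72; payment $7,627.18; balance $27,976.54
Installment 2: opening $27,976.54; interest $936.03 → $28,912.57; payment $7,627.18; balance $21,285.39
Installment 3: opening $21,285.39; interest $936.03 → $22,221.42; payment $7,627.18; balance $14,594.24
Installment 4: opening $14,594.24; interest $936.03 → $15,530.27; payment $7,627.18; balance $7,903.09
Installment 5: opening $7,903.09; interest $936.03 → $8,839.12; payment $7,627.18; balance $1,211.94
Installment 6: opening $1,211.94; interest $936.03 → $2,147.97; payment $2,147.97; balance $0.00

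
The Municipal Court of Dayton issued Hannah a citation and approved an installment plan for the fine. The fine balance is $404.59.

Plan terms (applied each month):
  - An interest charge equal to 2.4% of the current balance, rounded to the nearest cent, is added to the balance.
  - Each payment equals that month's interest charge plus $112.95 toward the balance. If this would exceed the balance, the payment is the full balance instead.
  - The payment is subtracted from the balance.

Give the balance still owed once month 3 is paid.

$65.74

Month 1: opening $404.59; interest $9.71 → $414.30; payment $122.66; balance $291.64
Month 2: opening $291.64; interest $7.00 → $298.64; payment $119.95; balance $178.69
Month 3: opening $178.69; interest $4.29 → $182.98; payment $117.24; balance $65.74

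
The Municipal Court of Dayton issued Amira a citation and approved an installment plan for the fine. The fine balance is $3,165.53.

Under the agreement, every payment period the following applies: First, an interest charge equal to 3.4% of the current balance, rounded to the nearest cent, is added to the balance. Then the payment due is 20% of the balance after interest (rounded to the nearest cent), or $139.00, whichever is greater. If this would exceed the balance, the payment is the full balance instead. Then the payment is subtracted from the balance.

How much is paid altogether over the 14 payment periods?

# | Opening | Interest | Payment | End bal
1 | $3,165.53 | $107.63 | $654.63 | $2,618.53
2 | $2,618.53 | $89.03 | $541.51 | $2,166.05
3 | $2,166.05 | $73.65 | $447.94 | $1,791.76
4 | $1,791.76 | $60.92 | $370.54 | $1,482.14
5 | $1,482.14 | $50.39 | $306.51 | $1,226.02
6 | $1,226.02 | $41.68 | $253.54 | $1,014.16
7 | $1,014.16 | $34.48 | $209.73 | $838.91
8 | $838.91 | $28.52 | $173.49 | $693.94
9 | $693.94 | $23.59 | $143.51 | $574.02
10 | $574.02 | $19.52 | $139.00 | $454.54
11 | $454.54 | $15.45 | $139.00 | $330.99
12 | $330.99 | $11.25 | $139.00 | $203.24
13 | $203.24 | $6.91 | $139.00 | $71.15
14 | $71.15 | $2.42 | $73.57 | $0.00
Total paid: $3,730.97

$3,730.97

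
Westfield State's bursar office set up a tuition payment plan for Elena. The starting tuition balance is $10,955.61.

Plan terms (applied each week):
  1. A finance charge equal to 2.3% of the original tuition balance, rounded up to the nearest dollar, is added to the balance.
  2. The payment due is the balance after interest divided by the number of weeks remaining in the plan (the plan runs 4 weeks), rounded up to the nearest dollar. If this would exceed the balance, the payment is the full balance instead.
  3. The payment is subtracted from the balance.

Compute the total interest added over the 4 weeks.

Week 1: $10,955.61 +$252.00 interest = $11,207.61; pay $2,802.00 → $8,405.61
Week 2: $8,405.61 +$252.00 interest = $8,657.61; pay $2,886.00 → $5,771.61
Week 3: $5,771.61 +$252.00 interest = $6,023.61; pay $3,012.00 → $3,011.61
Week 4: $3,011.61 +$252.00 interest = $3,263.61; pay $3,263.61 → $0.00
Total interest: $252.00 + $252.00 + $252.00 + $252.00 = $1,008.00

$1,008.00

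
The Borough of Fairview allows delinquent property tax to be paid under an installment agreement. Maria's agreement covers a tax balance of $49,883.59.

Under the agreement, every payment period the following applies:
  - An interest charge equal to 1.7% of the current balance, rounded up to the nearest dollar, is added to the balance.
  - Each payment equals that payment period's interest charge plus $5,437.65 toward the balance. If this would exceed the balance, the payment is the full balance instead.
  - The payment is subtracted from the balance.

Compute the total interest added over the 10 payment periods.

$4,326.00

# | Opening | Interest | Payment | End bal
1 | $49,883.59 | $849.00 | $6,286.65 | $44,445.94
2 | $44,445.94 | $756.00 | $6,193.65 | $39,008.29
3 | $39,008.29 | $664.00 | $6,101.65 | $33,570.64
4 | $33,570.64 | $571.00 | $6,008.65 | $28,132.99
5 | $28,132.99 | $479.00 | $5,916.65 | $22,695.34
6 | $22,695.34 | $386.00 | $5,823.65 | $17,257.69
7 | $17,257.69 | $294.00 | $5,731.65 | $11,820.04
8 | $11,820.04 | $201.00 | $5,638.65 | $6,382.39
9 | $6,382.39 | $109.00 | $5,546.65 | $944.74
10 | $944.74 | $17.00 | $961.74 | $0.00
Total interest: $849.00 + $756.00 + $664.00 + $571.00 + $479.00 + $386.00 + $294.00 + $201.00 + $109.00 + $17.00 = $4,326.00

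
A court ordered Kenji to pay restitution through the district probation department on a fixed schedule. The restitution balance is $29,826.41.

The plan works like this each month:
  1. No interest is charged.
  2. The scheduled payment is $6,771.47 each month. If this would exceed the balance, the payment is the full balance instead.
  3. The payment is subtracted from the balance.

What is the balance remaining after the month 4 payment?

# | Opening | Payment | End bal
1 | $29,826.41 | $6,771.47 | $23,054.94
2 | $23,054.94 | $6,771.47 | $16,283.47
3 | $16,283.47 | $6,771.47 | $9,512.00
4 | $9,512.00 | $6,771.47 | $2,740.53

$2,740.53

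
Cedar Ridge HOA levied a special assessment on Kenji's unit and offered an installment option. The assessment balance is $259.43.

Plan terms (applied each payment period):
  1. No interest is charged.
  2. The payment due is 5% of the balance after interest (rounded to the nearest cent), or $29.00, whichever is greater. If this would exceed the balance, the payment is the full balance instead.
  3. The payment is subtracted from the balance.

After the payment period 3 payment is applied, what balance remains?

$172.43

Payment period 1: opening $259.43; payment $29.00; balance $230.43
Payment period 2: opening $230.43; payment $29.00; balance $201.43
Payment period 3: opening $201.43; payment $29.00; balance $172.43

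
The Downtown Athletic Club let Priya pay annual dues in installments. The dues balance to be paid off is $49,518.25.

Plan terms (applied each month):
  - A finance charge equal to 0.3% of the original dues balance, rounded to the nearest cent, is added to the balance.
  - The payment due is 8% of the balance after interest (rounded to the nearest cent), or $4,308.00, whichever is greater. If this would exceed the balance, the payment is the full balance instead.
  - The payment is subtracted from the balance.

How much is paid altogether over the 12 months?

# | Opening | Interest | Payment | End bal
1 | $49,518.25 | $148.55 | $4,308.00 | $45,358.80
2 | $45,358.80 | $148.55 | $4,308.00 | $41,199.35
3 | $41,199.35 | $148.55 | $4,308.00 | $37,039.90
4 | $37,039.90 | $148.55 | $4,308.00 | $32,880.45
5 | $32,880.45 | $148.55 | $4,308.00 | $28,721.00
6 | $28,721.00 | $148.55 | $4,308.00 | $24,561.55
7 | $24,561.55 | $148.55 | $4,308.00 | $20,402.10
8 | $20,402.10 | $148.55 | $4,308.00 | $16,242.65
9 | $16,242.65 | $148.55 | $4,308.00 | $12,083.20
10 | $12,083.20 | $148.55 | $4,308.00 | $7,923.75
11 | $7,923.75 | $148.55 | $4,308.00 | $3,764.30
12 | $3,764.30 | $148.55 | $3,912.85 | $0.00
Total paid: $51,300.85

$51,300.85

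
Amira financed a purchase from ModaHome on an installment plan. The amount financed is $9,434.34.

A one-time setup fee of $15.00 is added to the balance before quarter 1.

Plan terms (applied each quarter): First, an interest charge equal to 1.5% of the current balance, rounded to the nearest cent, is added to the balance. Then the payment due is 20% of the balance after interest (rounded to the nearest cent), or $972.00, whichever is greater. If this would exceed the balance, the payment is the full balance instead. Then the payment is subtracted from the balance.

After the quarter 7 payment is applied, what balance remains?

$1,335.64

Quarter 1: opening $9,449.34; interest $141.74 → $9,591.08; payment $1,918.22; balance $7,672.86
Quarter 2: opening $7,672.86; interest $115.09 → $7,787.95; payment $1,557.59; balance $6,230.36
Quarter 3: opening $6,230.36; interest $93.46 → $6,323.82; payment $1,264.76; balance $5,059.06
Quarter 4: opening $5,059.06; interest $75.89 → $5,134.95; payment $1,026.99; balance $4,107.96
Quarter 5: opening $4,107.96; interest $61.62 → $4,169.58; payment $972.00; balance $3,197.58
Quarter 6: opening $3,197.58; interest $47.96 → $3,245.54; payment $972.00; balance $2,273.54
Quarter 7: opening $2,273.54; interest $34.10 → $2,307.64; payment $972.00; balance $1,335.64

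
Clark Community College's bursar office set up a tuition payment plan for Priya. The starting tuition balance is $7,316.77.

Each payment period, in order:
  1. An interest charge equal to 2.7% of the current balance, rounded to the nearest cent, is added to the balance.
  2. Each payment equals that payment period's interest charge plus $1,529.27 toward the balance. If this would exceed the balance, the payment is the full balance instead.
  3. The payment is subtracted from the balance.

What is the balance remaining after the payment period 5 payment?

# | Opening | Interest | Payment | End bal
1 | $7,316.77 | $197.55 | $1,726.82 | $5,787.50
2 | $5,787.50 | $156.26 | $1,685.53 | $4,258.23
3 | $4,258.23 | $114.97 | $1,644.24 | $2,728.96
4 | $2,728.96 | $73.68 | $1,602.95 | $1,199.69
5 | $1,199.69 | $32.39 | $1,232.08 | $0.00

$0.00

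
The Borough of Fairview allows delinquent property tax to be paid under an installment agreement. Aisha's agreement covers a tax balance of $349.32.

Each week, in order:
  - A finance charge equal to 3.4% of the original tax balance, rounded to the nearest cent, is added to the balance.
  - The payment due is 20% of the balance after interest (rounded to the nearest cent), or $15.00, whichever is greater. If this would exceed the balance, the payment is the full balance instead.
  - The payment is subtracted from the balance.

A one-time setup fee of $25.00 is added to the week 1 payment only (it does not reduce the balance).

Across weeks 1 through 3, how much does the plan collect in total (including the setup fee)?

$207.92

Week 1: $349.32 +$11.88 interest = $361.20; pay $72.24 (+ $25.00 fee) → $288.96
Week 2: $288.96 +$11.88 interest = $300.84; pay $60.17 → $240.67
Week 3: $240.67 +$11.88 interest = $252.55; pay $50.51 → $202.04
Total paid: $207.92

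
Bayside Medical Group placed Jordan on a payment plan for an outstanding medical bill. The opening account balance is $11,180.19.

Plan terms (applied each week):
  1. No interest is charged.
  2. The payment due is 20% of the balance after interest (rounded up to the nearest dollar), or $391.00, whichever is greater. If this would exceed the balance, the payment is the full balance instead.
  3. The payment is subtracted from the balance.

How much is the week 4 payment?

$1,145.00

# | Opening | Payment | End bal
1 | $11,180.19 | $2,237.00 | $8,943.19
2 | $8,943.19 | $1,789.00 | $7,154.19
3 | $7,154.19 | $1,431.00 | $5,723.19
4 | $5,723.19 | $1,145.00 | $4,578.19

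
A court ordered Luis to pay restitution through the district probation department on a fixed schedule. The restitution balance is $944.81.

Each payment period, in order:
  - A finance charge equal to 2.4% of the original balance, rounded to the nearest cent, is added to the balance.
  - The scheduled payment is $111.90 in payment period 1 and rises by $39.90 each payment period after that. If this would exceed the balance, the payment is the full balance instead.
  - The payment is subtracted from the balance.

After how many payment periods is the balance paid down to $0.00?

# | Opening | Interest | Payment | End bal
1 | $944.81 | $22.68 | $111.90 | $855.59
2 | $855.59 | $22.68 | $151.80 | $726.47
3 | $726.47 | $22.68 | $191.70 | $557.45
4 | $557.45 | $22.68 | $231.60 | $348.53
5 | $348.53 | $22.68 | $271.50 | $99.71
6 | $99.71 | $22.68 | $122.39 | $0.00
Balance reaches $0.00 in payment period 6.

6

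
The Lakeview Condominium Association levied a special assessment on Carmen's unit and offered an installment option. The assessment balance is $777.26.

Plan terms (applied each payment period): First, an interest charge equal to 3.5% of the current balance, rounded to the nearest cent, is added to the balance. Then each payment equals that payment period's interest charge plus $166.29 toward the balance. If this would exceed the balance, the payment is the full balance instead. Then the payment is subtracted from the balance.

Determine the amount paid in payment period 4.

$176.03

Payment period 1: opening $777.26; interest $27.20 → $804.46; payment $193.49; balance $610.97
Payment period 2: opening $610.97; interest $21.38 → $632.35; payment $187.67; balance $444.68
Payment period 3: opening $444.68; interest $15.56 → $460.24; payment $181.85; balance $278.39
Payment period 4: opening $278.39; interest $9.74 → $288.13; payment $176.03; balance $112.10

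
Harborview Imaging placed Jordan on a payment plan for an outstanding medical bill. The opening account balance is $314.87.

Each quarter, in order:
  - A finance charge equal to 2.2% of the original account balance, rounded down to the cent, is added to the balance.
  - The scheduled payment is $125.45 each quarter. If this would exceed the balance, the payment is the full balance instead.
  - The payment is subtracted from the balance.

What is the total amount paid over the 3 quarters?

$335.63

Quarter 1: $314.87 +$6.92 interest = $321.79; pay $125.45 → $196.34
Quarter 2: $196.34 +$6.92 interest = $203.26; pay $125.45 → $77.81
Quarter 3: $77.81 +$6.92 interest = $84.73; pay $84.73 → $0.00
Total paid: $335.63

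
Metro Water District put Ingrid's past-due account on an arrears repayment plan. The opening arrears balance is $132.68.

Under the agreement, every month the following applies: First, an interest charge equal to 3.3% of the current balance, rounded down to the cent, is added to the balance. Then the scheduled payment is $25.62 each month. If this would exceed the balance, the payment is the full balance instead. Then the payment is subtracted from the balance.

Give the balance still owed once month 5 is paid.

$19.20

Month 1: opening $132.68; interest $4.37 → $137.05; payment $25.62; balance $111.43
Month 2: opening $111.43; interest $3.67 → $115.10; payment $25.62; balance $89.48
Month 3: opening $89.48; interest $2.95 → $92.43; payment $25.62; balance $66.81
Month 4: opening $66.81; interest $2.20 → $69.01; payment $25.62; balance $43.39
Month 5: opening $43.39; interest $1.43 → $44.82; payment $25.62; balance $19.20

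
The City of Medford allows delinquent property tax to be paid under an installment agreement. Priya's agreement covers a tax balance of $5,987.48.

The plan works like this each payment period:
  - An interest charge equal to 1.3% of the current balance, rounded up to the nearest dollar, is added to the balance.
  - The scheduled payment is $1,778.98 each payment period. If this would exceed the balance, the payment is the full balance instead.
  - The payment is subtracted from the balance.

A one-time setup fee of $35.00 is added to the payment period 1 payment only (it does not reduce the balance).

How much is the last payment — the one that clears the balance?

$829.54

# | Opening | Interest | Payment | Fee | End bal
1 | $5,987.48 | $78.00 | $1,778.98 | $35.00 | $4,286.50
2 | $4,286.50 | $56.00 | $1,778.98 | — | $2,563.52
3 | $2,563.52 | $34.00 | $1,778.98 | — | $818.54
4 | $818.54 | $11.00 | $829.54 | — | $0.00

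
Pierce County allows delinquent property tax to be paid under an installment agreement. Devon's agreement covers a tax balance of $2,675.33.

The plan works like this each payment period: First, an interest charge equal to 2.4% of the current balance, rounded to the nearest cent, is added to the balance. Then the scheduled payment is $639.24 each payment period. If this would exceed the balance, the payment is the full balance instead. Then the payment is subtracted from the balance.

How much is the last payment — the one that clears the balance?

$298.06

Payment period 1: opening $2,675.33; interest $64.21 → $2,739.54; payment $639.24; balance $2,100.30
Payment period 2: opening $2,100.30; interest $50.41 → $2,150.71; payment $639.24; balance $1,511.47
Payment period 3: opening $1,511.47; interest $36.28 → $1,547.75; payment $639.24; balance $908.51
Payment period 4: opening $908.51; interest $21.80 → $930.31; payment $639.24; balance $291.07
Payment period 5: opening $291.07; interest $6.99 → $298.06; payment $298.06; balance $0.00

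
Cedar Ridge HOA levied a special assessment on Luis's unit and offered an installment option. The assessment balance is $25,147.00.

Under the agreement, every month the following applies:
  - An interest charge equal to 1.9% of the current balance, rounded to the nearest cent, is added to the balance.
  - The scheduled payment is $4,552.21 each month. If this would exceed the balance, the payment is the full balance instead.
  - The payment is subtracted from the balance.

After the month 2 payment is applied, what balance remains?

$16,920.75

Month 1: $25,147.00 +$477.79 interest = $25,624.79; pay $4,552.21 → $21,072.58
Month 2: $21,072.58 +$400.38 interest = $21,472.96; pay $4,552.21 → $16,920.75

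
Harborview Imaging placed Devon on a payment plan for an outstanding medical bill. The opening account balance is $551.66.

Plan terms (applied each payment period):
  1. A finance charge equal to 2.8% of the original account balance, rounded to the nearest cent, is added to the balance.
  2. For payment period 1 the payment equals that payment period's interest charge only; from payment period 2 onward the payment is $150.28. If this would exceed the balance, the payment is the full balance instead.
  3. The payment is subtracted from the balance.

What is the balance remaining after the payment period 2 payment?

$416.83

Payment period 1: $551.66 +$15.45 interest = $567.11; pay $15.45 → $551.66
Payment period 2: $551.66 +$15.45 interest = $567.11; pay $150.28 → $416.83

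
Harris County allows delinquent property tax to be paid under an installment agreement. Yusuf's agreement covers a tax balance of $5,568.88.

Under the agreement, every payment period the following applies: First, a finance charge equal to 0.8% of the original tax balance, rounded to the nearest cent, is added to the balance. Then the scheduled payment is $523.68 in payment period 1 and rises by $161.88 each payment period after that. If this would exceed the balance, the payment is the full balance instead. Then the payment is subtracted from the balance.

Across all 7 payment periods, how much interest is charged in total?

$311.85

Payment period 1: opening $5,568.88; interest $44.55 → $5,613.43; payment $523.68; balance $5,089.75
Payment period 2: opening $5,089.75; interest $44.55 → $5,134.30; payment $685.56; balance $4,448.74
Payment period 3: opening $4,448.74; interest $44.55 → $4,493.29; payment $847.44; balance $3,645.85
Payment period 4: opening $3,645.85; interest $44.55 → $3,690.40; payment $1,009.32; balance $2,681.08
Payment period 5: opening $2,681.08; interest $44.55 → $2,725.63; payment $1,171.20; balance $1,554.43
Payment period 6: opening $1,554.43; interest $44.55 → $1,598.98; payment $1,333.08; balance $265.90
Payment period 7: opening $265.90; interest $44.55 → $310.45; payment $310.45; balance $0.00
Total interest: $44.55 + $44.55 + $44.55 + $44.55 + $44.55 + $44.55 + $44.55 = $311.85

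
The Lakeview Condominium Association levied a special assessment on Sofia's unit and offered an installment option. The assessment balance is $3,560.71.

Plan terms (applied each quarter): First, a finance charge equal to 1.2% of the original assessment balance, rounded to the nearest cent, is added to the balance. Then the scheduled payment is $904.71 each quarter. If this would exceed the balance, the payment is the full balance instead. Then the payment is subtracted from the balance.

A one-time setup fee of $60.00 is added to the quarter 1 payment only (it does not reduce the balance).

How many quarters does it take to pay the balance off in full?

# | Opening | Interest | Payment | Fee | End bal
1 | $3,560.71 | $42.73 | $904.71 | $60.00 | $2,698.73
2 | $2,698.73 | $42.73 | $904.71 | — | $1,836.75
3 | $1,836.75 | $42.73 | $904.71 | — | $974.77
4 | $974.77 | $42.73 | $904.71 | — | $112.79
5 | $112.79 | $42.73 | $155.52 | — | $0.00
Balance reaches $0.00 in quarter 5.

5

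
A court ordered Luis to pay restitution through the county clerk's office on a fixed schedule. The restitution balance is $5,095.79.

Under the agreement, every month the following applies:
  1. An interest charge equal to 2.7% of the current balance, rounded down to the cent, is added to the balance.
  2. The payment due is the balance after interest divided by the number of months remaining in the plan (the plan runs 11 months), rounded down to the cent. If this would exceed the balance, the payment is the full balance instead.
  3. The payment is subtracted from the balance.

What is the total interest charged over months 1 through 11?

Month 1: $5,095.79 +$137.58 interest = $5,233.37; pay $475.76 → $4,757.61
Month 2: $4,757.61 +$128.45 interest = $4,886.06; pay $488.60 → $4,397.46
Month 3: $4,397.46 +$118.73 interest = $4,516.19; pay $501.79 → $4,014.40
Month 4: $4,014.40 +$108.38 interest = $4,122.78; pay $515.34 → $3,607.44
Month 5: $3,607.44 +$97.40 interest = $3,704.84; pay $529.26 → $3,175.58
Month 6: $3,175.58 +$85.74 interest = $3,261.32; pay $543.55 → $2,717.77
Month 7: $2,717.77 +$73.37 interest = $2,791.14; pay $558.22 → $2,232.92
Month 8: $2,232.92 +$60.28 interest = $2,293.20; pay $573.30 → $1,719.90
Month 9: $1,719.90 +$46.43 interest = $1,766.33; pay $588.77 → $1,177.56
Month 10: $1,177.56 +$31.79 interest = $1,209.35; pay $604.67 → $604.68
Month 11: $604.68 +$16.32 interest = $621.00; pay $621.00 → $0.00
Total interest: $137.58 + $128.45 + $118.73 + $108.38 + $97.40 + $85.74 + $73.37 + $60.28 + $46.43 + $31.79 + $16.32 = $904.47

$904.47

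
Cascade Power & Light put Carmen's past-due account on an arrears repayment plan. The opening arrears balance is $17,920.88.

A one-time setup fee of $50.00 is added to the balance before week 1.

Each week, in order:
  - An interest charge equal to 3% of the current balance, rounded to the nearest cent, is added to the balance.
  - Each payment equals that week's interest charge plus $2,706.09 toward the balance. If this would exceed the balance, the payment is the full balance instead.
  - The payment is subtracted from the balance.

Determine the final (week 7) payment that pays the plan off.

$1,786.37

Week 1: $17,970.88 +$539.13 interest = $18,510.01; pay $3,245.22 → $15,264.79
Week 2: $15,264.79 +$457.94 interest = $15,722.73; pay $3,164.03 → $12,558.70
Week 3: $12,558.70 +$376.76 interest = $12,935.46; pay $3,082.85 → $9,852.61
Week 4: $9,852.61 +$295.58 interest = $10,148.19; pay $3,001.67 → $7,146.52
Week 5: $7,146.52 +$214.40 interest = $7,360.92; pay $2,920.49 → $4,440.43
Week 6: $4,440.43 +$133.21 interest = $4,573.64; pay $2,839.30 → $1,734.34
Week 7: $1,734.34 +$52.03 interest = $1,786.37; pay $1,786.37 → $0.00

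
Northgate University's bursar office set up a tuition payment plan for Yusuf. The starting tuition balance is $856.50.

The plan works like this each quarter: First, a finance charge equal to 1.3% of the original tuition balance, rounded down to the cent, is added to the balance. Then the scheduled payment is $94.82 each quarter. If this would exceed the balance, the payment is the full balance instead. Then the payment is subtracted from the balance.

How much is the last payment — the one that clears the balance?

Quarter 1: $856.50 +$11.13 interest = $867.63; pay $94.82 → $772.81
Quarter 2: $772.81 +$11.13 interest = $783.94; pay $94.82 → $689.12
Quarter 3: $689.12 +$11.13 interest = $700.25; pay $94.82 → $605.43
Quarter 4: $605.43 +$11.13 interest = $616.56; pay $94.82 → $521.74
Quarter 5: $521.74 +$11.13 interest = $532.87; pay $94.82 → $438.05
Quarter 6: $438.05 +$11.13 interest = $449.18; pay $94.82 → $354.36
Quarter 7: $354.36 +$11.13 interest = $365.49; pay $94.82 → $270.67
Quarter 8: $270.67 +$11.13 interest = $281.80; pay $94.82 → $186.98
Quarter 9: $186.98 +$11.13 interest = $198.11; pay $94.82 → $103.29
Quarter 10: $103.29 +$11.13 interest = $114.42; pay $94.82 → $19.60
Quarter 11: $19.60 +$11.13 interest = $30.73; pay $30.73 → $0.00

$30.73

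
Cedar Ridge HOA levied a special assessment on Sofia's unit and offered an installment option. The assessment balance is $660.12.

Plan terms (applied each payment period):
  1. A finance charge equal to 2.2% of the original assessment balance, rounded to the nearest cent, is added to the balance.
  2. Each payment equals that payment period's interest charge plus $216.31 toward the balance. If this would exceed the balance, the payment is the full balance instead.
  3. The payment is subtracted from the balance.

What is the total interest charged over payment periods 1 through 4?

$58.08

Payment period 1: opening $660.12; interest $14.52 → $674.64; payment $230.83; balance $443.81
Payment period 2: opening $443.81; interest $14.52 → $458.33; payment $230.83; balance $227.50
Payment period 3: opening $227.50; interest $14.52 → $242.02; payment $230.83; balance $11.19
Payment period 4: opening $11.19; interest $14.52 → $25.71; payment $25.71; balance $0.00
Total interest: $14.52 + $14.52 + $14.52 + $14.52 = $58.08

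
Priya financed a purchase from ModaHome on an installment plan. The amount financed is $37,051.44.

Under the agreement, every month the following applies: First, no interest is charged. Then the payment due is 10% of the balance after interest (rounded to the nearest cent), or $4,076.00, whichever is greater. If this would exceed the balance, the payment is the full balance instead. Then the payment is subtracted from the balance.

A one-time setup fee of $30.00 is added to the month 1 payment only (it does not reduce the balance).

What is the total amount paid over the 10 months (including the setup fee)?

$37,081.44

# | Opening | Payment | Fee | End bal
1 | $37,051.44 | $4,076.00 | $30.00 | $32,975.44
2 | $32,975.44 | $4,076.00 | — | $28,899.44
3 | $28,899.44 | $4,076.00 | — | $24,823.44
4 | $24,823.44 | $4,076.00 | — | $20,747.44
5 | $20,747.44 | $4,076.00 | — | $16,671.44
6 | $16,671.44 | $4,076.00 | — | $12,595.44
7 | $12,595.44 | $4,076.00 | — | $8,519.44
8 | $8,519.44 | $4,076.00 | — | $4,443.44
9 | $4,443.44 | $4,076.00 | — | $367.44
10 | $367.44 | $367.44 | — | $0.00
Total paid: $37,081.44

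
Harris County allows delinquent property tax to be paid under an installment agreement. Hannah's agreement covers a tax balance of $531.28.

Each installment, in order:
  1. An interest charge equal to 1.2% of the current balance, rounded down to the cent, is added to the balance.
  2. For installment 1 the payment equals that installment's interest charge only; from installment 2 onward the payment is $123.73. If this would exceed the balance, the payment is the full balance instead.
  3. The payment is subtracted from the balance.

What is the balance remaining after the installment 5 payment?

Installment 1: opening $531.28; interest $6.37 → $537.65; payment $6.37; balance $531.28
Installment 2: opening $531.28; interest $6.37 → $537.65; payment $123.73; balance $413.92
Installment 3: opening $413.92; interest $4.96 → $418.88; payment $123.73; balance $295.15
Installment 4: opening $295.15; interest $3.54 → $298.69; payment $123.73; balance $174.96
Installment 5: opening $174.96; interest $2.09 → $177.05; payment $123.73; balance $53.32

$53.32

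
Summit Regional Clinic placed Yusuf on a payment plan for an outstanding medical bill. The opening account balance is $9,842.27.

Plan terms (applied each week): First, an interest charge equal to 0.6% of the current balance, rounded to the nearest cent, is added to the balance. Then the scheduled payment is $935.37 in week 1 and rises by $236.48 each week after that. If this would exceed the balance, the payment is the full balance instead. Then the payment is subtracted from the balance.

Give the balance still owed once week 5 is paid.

# | Opening | Interest | Payment | End bal
1 | $9,842.27 | $59.05 | $935.37 | $8,965.95
2 | $8,965.95 | $53.80 | $1,171.85 | $7,847.90
3 | $7,847.90 | $47.09 | $1,408.33 | $6,486.66
4 | $6,486.66 | $38.92 | $1,644.81 | $4,880.77
5 | $4,880.77 | $29.28 | $1,881.29 | $3,028.76

$3,028.76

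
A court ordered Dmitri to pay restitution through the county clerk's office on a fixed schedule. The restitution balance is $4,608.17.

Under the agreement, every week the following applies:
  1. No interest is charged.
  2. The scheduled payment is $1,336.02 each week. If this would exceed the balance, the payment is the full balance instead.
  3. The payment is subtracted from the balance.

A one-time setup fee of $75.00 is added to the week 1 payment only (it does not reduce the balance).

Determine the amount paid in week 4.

# | Opening | Payment | Fee | End bal
1 | $4,608.17 | $1,336.02 | $75.00 | $3,272.15
2 | $3,272.15 | $1,336.02 | — | $1,936.13
3 | $1,936.13 | $1,336.02 | — | $600.11
4 | $600.11 | $600.11 | — | $0.00

$600.11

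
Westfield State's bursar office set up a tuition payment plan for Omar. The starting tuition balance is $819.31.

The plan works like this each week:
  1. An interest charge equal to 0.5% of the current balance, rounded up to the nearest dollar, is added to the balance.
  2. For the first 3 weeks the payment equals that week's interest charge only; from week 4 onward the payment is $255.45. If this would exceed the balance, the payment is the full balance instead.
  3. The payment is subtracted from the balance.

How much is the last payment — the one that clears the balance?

$63.96

Week 1: opening $819.31; interest $5.00 → $824.31; payment $5.00; balance $819.31
Week 2: opening $819.31; interest $5.00 → $824.31; payment $5.00; balance $819.31
Week 3: opening $819.31; interest $5.00 → $824.31; payment $5.00; balance $819.31
Week 4: opening $819.31; interest $5.00 → $824.31; payment $255.45; balance $568.86
Week 5: opening $568.86; interest $3.00 → $571.86; payment $255.45; balance $316.41
Week 6: opening $316.41; interest $2.00 → $318.41; payment $255.45; balance $62.96
Week 7: opening $62.96; interest $1.00 → $63.96; payment $63.96; balance $0.00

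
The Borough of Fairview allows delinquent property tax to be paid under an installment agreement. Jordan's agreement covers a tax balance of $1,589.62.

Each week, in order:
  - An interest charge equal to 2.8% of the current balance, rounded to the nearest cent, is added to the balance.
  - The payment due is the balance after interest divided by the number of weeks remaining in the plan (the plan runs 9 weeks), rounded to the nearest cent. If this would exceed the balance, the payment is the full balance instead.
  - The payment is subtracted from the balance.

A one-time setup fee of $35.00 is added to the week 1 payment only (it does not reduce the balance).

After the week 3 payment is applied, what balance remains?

$1,151.28

# | Opening | Interest | Payment | Fee | End bal
1 | $1,589.62 | $44.51 | $181.57 | $35.00 | $1,452.56
2 | $1,452.56 | $40.67 | $186.65 | — | $1,306.58
3 | $1,306.58 | $36.58 | $191.88 | — | $1,151.28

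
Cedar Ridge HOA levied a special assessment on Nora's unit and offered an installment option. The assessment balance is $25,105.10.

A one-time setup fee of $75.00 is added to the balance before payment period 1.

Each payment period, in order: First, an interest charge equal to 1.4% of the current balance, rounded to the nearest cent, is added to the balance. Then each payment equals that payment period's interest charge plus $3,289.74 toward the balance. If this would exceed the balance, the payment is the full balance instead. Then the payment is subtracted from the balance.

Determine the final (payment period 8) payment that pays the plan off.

$2,182.05

# | Opening | Interest | Payment | End bal
1 | $25,180.10 | $352.52 | $3,642.26 | $21,890.36
2 | $21,890.36 | $306.47 | $3,596.21 | $18,600.62
3 | $18,600.62 | $260.41 | $3,550.15 | $15,310.88
4 | $15,310.88 | $214.35 | $3,504.09 | $12,021.14
5 | $12,021.14 | $168.30 | $3,458.04 | $8,731.40
6 | $8,731.40 | $122.24 | $3,411.98 | $5,441.66
7 | $5,441.66 | $76.18 | $3,365.92 | $2,151.92
8 | $2,151.92 | $30.13 | $2,182.05 | $0.00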